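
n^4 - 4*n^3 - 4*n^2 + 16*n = n*(n - 4)*(n - 2)*(n + 2)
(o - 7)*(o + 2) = o^2 - 5*o - 14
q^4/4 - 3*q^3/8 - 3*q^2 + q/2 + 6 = (q/2 + 1)^2*(q - 4)*(q - 3/2)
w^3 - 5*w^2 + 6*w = w*(w - 3)*(w - 2)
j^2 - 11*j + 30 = (j - 6)*(j - 5)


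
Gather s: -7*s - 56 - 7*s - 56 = -14*s - 112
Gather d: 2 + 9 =11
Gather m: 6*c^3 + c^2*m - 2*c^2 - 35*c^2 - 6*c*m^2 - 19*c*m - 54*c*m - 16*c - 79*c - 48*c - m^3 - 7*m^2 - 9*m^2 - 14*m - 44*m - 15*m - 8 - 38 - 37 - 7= 6*c^3 - 37*c^2 - 143*c - m^3 + m^2*(-6*c - 16) + m*(c^2 - 73*c - 73) - 90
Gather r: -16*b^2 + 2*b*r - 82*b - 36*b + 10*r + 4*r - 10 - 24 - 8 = -16*b^2 - 118*b + r*(2*b + 14) - 42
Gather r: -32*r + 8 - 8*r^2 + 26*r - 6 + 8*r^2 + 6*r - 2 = 0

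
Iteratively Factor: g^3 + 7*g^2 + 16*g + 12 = (g + 3)*(g^2 + 4*g + 4) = (g + 2)*(g + 3)*(g + 2)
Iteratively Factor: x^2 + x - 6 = (x + 3)*(x - 2)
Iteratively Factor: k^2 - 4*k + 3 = (k - 1)*(k - 3)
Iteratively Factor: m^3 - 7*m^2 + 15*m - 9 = (m - 3)*(m^2 - 4*m + 3) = (m - 3)*(m - 1)*(m - 3)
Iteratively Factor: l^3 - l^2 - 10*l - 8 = (l - 4)*(l^2 + 3*l + 2) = (l - 4)*(l + 2)*(l + 1)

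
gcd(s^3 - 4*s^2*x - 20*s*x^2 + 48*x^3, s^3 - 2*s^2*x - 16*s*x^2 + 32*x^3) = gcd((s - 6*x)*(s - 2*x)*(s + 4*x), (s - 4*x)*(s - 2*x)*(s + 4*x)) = -s^2 - 2*s*x + 8*x^2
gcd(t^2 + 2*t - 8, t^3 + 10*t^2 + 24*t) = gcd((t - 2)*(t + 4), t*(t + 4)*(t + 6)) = t + 4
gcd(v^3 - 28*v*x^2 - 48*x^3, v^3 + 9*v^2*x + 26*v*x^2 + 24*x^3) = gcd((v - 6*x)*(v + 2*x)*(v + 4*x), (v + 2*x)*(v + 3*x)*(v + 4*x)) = v^2 + 6*v*x + 8*x^2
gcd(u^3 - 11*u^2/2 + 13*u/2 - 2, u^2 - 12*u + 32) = u - 4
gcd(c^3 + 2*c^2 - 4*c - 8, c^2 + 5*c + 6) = c + 2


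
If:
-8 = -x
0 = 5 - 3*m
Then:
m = 5/3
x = 8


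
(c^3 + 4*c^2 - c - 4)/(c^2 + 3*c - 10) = (c^3 + 4*c^2 - c - 4)/(c^2 + 3*c - 10)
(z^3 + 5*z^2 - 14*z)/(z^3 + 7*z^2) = (z - 2)/z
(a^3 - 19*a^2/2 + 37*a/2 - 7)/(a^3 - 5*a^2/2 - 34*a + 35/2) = (a - 2)/(a + 5)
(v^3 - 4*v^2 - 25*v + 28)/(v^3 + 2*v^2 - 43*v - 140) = (v - 1)/(v + 5)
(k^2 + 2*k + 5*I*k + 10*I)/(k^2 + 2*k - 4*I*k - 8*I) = (k + 5*I)/(k - 4*I)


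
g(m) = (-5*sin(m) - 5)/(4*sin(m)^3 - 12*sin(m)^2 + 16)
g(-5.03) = -1.13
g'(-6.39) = -0.27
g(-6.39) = -0.28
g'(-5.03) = -0.67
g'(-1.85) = 0.03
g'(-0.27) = -0.21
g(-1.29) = -0.14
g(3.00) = -0.36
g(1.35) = -1.19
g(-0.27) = -0.24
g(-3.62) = -0.53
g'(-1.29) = -0.03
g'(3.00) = 0.39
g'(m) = (-12*sin(m)^2*cos(m) + 24*sin(m)*cos(m))*(-5*sin(m) - 5)/(4*sin(m)^3 - 12*sin(m)^2 + 16)^2 - 5*cos(m)/(4*sin(m)^3 - 12*sin(m)^2 + 16)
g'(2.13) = 0.87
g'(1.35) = -0.51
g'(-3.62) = 0.61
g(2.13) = -0.94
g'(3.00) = 0.39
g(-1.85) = -0.14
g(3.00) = -0.36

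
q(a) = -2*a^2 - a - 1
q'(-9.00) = 35.00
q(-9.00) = -154.00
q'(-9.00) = 35.00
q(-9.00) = -154.00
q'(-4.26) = 16.04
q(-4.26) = -33.04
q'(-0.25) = 0.00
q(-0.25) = -0.88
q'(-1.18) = 3.72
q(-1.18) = -2.60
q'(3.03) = -13.12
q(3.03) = -22.39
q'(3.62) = -15.48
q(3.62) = -30.83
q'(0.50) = -3.00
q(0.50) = -2.00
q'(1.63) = -7.52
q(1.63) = -7.94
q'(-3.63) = 13.52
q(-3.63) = -23.72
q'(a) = -4*a - 1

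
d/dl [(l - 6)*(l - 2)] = 2*l - 8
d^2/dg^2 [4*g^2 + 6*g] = 8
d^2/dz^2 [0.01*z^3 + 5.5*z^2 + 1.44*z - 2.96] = 0.06*z + 11.0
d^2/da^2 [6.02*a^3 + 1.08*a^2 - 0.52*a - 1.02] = 36.12*a + 2.16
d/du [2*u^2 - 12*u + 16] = 4*u - 12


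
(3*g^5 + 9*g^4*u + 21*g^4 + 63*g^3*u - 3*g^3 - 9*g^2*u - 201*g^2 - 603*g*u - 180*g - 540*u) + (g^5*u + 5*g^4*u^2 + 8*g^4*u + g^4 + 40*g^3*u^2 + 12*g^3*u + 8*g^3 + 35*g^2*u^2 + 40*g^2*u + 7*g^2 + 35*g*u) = g^5*u + 3*g^5 + 5*g^4*u^2 + 17*g^4*u + 22*g^4 + 40*g^3*u^2 + 75*g^3*u + 5*g^3 + 35*g^2*u^2 + 31*g^2*u - 194*g^2 - 568*g*u - 180*g - 540*u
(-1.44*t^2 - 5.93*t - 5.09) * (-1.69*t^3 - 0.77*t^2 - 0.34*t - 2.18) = 2.4336*t^5 + 11.1305*t^4 + 13.6578*t^3 + 9.0747*t^2 + 14.658*t + 11.0962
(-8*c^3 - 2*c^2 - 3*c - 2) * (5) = -40*c^3 - 10*c^2 - 15*c - 10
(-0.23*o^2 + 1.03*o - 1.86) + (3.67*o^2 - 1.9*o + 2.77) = 3.44*o^2 - 0.87*o + 0.91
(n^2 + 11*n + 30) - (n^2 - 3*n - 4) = 14*n + 34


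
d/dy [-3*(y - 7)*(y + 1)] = 18 - 6*y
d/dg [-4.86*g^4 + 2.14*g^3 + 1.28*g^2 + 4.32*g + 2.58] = -19.44*g^3 + 6.42*g^2 + 2.56*g + 4.32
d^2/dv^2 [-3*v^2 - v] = -6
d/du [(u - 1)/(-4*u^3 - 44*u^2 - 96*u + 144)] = 1/(2*(u^3 + 18*u^2 + 108*u + 216))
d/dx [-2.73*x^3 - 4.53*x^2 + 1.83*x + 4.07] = -8.19*x^2 - 9.06*x + 1.83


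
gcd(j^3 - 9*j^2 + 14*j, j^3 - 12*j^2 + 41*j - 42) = j^2 - 9*j + 14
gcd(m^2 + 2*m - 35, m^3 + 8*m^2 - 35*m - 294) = m + 7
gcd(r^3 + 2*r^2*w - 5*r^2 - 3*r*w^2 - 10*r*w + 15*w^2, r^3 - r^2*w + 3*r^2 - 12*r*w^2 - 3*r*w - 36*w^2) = r + 3*w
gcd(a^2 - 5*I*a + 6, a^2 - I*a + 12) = 1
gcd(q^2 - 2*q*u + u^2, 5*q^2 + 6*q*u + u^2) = 1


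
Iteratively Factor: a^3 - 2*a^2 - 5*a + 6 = (a - 1)*(a^2 - a - 6) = (a - 1)*(a + 2)*(a - 3)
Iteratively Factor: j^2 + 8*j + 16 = (j + 4)*(j + 4)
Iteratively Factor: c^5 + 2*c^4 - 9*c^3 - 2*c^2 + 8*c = (c + 1)*(c^4 + c^3 - 10*c^2 + 8*c) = (c - 2)*(c + 1)*(c^3 + 3*c^2 - 4*c) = (c - 2)*(c - 1)*(c + 1)*(c^2 + 4*c) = c*(c - 2)*(c - 1)*(c + 1)*(c + 4)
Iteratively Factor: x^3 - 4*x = (x)*(x^2 - 4) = x*(x - 2)*(x + 2)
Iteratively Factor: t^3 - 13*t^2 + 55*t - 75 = (t - 5)*(t^2 - 8*t + 15) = (t - 5)^2*(t - 3)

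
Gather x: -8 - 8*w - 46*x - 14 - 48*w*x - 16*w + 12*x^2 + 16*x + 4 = -24*w + 12*x^2 + x*(-48*w - 30) - 18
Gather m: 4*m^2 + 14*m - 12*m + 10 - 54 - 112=4*m^2 + 2*m - 156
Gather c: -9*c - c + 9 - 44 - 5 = -10*c - 40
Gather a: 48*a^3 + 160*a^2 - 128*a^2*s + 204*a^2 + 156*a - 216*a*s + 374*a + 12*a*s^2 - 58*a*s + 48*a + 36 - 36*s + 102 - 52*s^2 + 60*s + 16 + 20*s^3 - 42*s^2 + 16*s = 48*a^3 + a^2*(364 - 128*s) + a*(12*s^2 - 274*s + 578) + 20*s^3 - 94*s^2 + 40*s + 154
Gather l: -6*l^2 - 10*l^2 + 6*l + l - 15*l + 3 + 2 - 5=-16*l^2 - 8*l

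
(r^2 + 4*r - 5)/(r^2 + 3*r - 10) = (r - 1)/(r - 2)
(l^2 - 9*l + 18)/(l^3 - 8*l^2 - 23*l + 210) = (l - 3)/(l^2 - 2*l - 35)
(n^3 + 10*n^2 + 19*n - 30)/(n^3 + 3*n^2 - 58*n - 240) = (n - 1)/(n - 8)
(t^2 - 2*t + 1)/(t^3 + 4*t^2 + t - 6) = (t - 1)/(t^2 + 5*t + 6)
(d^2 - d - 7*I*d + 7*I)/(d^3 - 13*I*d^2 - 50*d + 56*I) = (d - 1)/(d^2 - 6*I*d - 8)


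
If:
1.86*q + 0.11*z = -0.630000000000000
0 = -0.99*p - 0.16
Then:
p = -0.16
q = -0.0591397849462366*z - 0.338709677419355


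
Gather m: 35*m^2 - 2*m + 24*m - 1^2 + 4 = 35*m^2 + 22*m + 3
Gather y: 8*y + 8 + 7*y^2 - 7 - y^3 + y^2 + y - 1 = -y^3 + 8*y^2 + 9*y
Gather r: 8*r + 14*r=22*r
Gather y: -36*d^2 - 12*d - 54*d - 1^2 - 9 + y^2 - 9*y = -36*d^2 - 66*d + y^2 - 9*y - 10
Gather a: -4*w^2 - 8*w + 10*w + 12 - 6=-4*w^2 + 2*w + 6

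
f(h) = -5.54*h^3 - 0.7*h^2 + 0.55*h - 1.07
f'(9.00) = -1358.27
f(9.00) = -4091.48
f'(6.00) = -606.17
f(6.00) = -1219.61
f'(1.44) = -35.93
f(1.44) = -18.27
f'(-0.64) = -5.36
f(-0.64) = -0.26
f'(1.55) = -41.55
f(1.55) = -22.53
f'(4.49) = -340.80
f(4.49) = -514.19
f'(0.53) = -4.86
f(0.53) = -1.80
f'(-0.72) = -7.06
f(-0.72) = 0.24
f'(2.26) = -87.50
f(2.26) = -67.35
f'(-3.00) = -144.83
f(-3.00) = 140.56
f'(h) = -16.62*h^2 - 1.4*h + 0.55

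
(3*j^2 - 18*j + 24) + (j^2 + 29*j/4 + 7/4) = 4*j^2 - 43*j/4 + 103/4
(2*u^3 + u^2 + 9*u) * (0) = 0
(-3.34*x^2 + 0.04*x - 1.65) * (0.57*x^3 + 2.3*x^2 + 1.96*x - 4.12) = -1.9038*x^5 - 7.6592*x^4 - 7.3949*x^3 + 10.0442*x^2 - 3.3988*x + 6.798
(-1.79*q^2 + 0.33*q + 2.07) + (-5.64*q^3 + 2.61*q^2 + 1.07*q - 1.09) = -5.64*q^3 + 0.82*q^2 + 1.4*q + 0.98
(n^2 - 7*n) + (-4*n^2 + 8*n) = -3*n^2 + n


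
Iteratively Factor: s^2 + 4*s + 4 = (s + 2)*(s + 2)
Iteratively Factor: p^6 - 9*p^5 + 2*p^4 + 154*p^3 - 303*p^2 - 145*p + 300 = (p - 3)*(p^5 - 6*p^4 - 16*p^3 + 106*p^2 + 15*p - 100) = (p - 5)*(p - 3)*(p^4 - p^3 - 21*p^2 + p + 20) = (p - 5)^2*(p - 3)*(p^3 + 4*p^2 - p - 4) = (p - 5)^2*(p - 3)*(p + 4)*(p^2 - 1) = (p - 5)^2*(p - 3)*(p - 1)*(p + 4)*(p + 1)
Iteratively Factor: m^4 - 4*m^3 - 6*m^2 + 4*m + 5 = (m + 1)*(m^3 - 5*m^2 - m + 5) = (m + 1)^2*(m^2 - 6*m + 5) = (m - 1)*(m + 1)^2*(m - 5)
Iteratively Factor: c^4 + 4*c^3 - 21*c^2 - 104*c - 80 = (c + 4)*(c^3 - 21*c - 20) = (c + 1)*(c + 4)*(c^2 - c - 20) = (c - 5)*(c + 1)*(c + 4)*(c + 4)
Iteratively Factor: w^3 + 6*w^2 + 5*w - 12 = (w - 1)*(w^2 + 7*w + 12) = (w - 1)*(w + 3)*(w + 4)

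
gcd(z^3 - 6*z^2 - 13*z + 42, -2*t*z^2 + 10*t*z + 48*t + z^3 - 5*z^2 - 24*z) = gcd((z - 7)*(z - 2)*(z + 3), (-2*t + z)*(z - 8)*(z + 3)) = z + 3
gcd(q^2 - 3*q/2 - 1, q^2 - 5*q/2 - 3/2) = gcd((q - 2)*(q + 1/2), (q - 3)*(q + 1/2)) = q + 1/2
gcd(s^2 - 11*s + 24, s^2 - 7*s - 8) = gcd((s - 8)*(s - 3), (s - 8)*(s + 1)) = s - 8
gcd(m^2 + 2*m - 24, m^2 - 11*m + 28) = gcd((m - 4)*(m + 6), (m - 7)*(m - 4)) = m - 4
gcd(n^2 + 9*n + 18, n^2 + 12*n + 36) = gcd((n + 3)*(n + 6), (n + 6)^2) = n + 6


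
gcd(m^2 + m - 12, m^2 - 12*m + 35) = 1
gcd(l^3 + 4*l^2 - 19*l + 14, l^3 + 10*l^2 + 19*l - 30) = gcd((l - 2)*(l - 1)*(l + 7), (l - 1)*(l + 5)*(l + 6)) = l - 1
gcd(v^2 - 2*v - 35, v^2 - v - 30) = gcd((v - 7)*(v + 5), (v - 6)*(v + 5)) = v + 5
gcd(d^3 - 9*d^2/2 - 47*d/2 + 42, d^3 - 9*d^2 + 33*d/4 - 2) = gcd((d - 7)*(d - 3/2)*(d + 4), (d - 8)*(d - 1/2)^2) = 1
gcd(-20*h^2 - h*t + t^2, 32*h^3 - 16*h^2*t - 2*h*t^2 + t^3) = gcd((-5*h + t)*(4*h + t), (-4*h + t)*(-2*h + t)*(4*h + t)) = 4*h + t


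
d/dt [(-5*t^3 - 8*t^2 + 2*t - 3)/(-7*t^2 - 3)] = (35*t^4 + 59*t^2 + 6*t - 6)/(49*t^4 + 42*t^2 + 9)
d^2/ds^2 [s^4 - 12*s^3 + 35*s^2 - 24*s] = 12*s^2 - 72*s + 70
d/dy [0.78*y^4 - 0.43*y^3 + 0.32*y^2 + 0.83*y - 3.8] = 3.12*y^3 - 1.29*y^2 + 0.64*y + 0.83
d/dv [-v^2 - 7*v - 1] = -2*v - 7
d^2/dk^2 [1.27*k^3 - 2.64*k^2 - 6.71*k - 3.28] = 7.62*k - 5.28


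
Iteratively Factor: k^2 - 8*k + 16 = (k - 4)*(k - 4)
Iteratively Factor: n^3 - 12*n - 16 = (n - 4)*(n^2 + 4*n + 4) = (n - 4)*(n + 2)*(n + 2)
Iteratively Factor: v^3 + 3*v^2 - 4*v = (v - 1)*(v^2 + 4*v) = v*(v - 1)*(v + 4)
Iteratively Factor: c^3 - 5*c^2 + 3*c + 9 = (c - 3)*(c^2 - 2*c - 3) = (c - 3)*(c + 1)*(c - 3)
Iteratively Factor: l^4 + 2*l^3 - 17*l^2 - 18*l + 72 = (l - 3)*(l^3 + 5*l^2 - 2*l - 24) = (l - 3)*(l + 4)*(l^2 + l - 6) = (l - 3)*(l - 2)*(l + 4)*(l + 3)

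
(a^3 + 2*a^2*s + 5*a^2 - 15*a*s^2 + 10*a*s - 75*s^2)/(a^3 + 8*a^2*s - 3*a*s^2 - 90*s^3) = (a + 5)/(a + 6*s)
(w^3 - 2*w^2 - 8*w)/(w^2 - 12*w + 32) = w*(w + 2)/(w - 8)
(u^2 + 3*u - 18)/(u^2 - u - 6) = (u + 6)/(u + 2)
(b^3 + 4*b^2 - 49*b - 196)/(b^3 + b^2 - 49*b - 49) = (b + 4)/(b + 1)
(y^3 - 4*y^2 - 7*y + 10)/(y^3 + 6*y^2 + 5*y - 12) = (y^2 - 3*y - 10)/(y^2 + 7*y + 12)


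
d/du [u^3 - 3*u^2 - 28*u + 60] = 3*u^2 - 6*u - 28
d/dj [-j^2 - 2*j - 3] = -2*j - 2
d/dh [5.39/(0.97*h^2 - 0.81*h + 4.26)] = (4.3659 - 10.4566*h)/(0.97*h^2 - 0.81*h + 4.26)^2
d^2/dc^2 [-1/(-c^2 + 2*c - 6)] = 2*(-c^2 + 2*c + 4*(c - 1)^2 - 6)/(c^2 - 2*c + 6)^3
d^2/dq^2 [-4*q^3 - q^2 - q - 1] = -24*q - 2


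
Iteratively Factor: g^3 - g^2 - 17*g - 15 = (g + 1)*(g^2 - 2*g - 15) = (g + 1)*(g + 3)*(g - 5)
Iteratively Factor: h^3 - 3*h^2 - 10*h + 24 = (h - 2)*(h^2 - h - 12) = (h - 4)*(h - 2)*(h + 3)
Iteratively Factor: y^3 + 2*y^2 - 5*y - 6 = (y - 2)*(y^2 + 4*y + 3) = (y - 2)*(y + 3)*(y + 1)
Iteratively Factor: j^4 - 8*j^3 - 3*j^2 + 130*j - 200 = (j - 5)*(j^3 - 3*j^2 - 18*j + 40) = (j - 5)^2*(j^2 + 2*j - 8) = (j - 5)^2*(j - 2)*(j + 4)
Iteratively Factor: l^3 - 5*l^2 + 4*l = (l)*(l^2 - 5*l + 4) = l*(l - 4)*(l - 1)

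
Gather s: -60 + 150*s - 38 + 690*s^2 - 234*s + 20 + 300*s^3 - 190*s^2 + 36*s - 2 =300*s^3 + 500*s^2 - 48*s - 80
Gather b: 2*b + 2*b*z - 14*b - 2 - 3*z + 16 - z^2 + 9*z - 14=b*(2*z - 12) - z^2 + 6*z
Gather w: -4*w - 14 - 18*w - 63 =-22*w - 77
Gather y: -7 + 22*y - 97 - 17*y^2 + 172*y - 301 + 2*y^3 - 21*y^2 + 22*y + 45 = 2*y^3 - 38*y^2 + 216*y - 360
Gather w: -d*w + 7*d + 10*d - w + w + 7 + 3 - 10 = -d*w + 17*d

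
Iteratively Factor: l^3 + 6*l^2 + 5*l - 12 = (l - 1)*(l^2 + 7*l + 12) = (l - 1)*(l + 3)*(l + 4)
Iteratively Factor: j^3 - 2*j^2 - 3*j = (j - 3)*(j^2 + j) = j*(j - 3)*(j + 1)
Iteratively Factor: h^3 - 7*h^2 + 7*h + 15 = (h - 5)*(h^2 - 2*h - 3) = (h - 5)*(h - 3)*(h + 1)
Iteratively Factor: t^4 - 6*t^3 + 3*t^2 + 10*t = (t - 5)*(t^3 - t^2 - 2*t) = (t - 5)*(t + 1)*(t^2 - 2*t) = t*(t - 5)*(t + 1)*(t - 2)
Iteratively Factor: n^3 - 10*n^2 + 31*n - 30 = (n - 5)*(n^2 - 5*n + 6) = (n - 5)*(n - 2)*(n - 3)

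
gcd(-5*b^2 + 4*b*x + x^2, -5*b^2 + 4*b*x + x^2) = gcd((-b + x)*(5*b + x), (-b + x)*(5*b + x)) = -5*b^2 + 4*b*x + x^2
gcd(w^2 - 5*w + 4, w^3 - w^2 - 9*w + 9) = w - 1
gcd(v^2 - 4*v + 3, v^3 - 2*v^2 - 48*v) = 1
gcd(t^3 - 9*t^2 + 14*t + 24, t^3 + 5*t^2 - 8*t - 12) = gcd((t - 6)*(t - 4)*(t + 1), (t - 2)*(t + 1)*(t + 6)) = t + 1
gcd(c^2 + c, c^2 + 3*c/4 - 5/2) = 1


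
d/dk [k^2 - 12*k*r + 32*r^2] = 2*k - 12*r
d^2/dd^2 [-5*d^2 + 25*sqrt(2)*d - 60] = -10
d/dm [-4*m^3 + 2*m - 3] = 2 - 12*m^2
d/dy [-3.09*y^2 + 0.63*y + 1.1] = 0.63 - 6.18*y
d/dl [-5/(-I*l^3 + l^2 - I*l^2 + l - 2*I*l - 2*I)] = 5*(-3*I*l^2 + 2*l - 2*I*l + 1 - 2*I)/(I*l^3 - l^2 + I*l^2 - l + 2*I*l + 2*I)^2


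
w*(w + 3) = w^2 + 3*w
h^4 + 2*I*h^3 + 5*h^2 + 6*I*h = h*(h - 2*I)*(h + I)*(h + 3*I)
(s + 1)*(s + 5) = s^2 + 6*s + 5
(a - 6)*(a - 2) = a^2 - 8*a + 12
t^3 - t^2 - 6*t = t*(t - 3)*(t + 2)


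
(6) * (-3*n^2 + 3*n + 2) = -18*n^2 + 18*n + 12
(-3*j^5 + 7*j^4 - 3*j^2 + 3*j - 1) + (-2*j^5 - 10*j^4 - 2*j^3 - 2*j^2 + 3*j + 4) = -5*j^5 - 3*j^4 - 2*j^3 - 5*j^2 + 6*j + 3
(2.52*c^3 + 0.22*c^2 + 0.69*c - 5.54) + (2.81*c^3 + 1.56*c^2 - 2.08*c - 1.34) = 5.33*c^3 + 1.78*c^2 - 1.39*c - 6.88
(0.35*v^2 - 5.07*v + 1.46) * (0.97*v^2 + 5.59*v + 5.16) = 0.3395*v^4 - 2.9614*v^3 - 25.1191*v^2 - 17.9998*v + 7.5336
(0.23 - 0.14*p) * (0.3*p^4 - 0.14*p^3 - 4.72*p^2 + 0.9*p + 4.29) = -0.042*p^5 + 0.0886*p^4 + 0.6286*p^3 - 1.2116*p^2 - 0.3936*p + 0.9867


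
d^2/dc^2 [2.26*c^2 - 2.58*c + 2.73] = 4.52000000000000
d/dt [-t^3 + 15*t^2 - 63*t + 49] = -3*t^2 + 30*t - 63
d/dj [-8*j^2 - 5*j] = -16*j - 5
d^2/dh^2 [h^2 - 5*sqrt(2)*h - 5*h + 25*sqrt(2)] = 2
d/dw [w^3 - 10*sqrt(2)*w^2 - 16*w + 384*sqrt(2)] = 3*w^2 - 20*sqrt(2)*w - 16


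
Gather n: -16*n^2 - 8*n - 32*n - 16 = -16*n^2 - 40*n - 16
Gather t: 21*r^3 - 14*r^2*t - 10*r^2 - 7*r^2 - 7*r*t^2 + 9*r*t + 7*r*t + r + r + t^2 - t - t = 21*r^3 - 17*r^2 + 2*r + t^2*(1 - 7*r) + t*(-14*r^2 + 16*r - 2)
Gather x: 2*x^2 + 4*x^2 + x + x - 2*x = 6*x^2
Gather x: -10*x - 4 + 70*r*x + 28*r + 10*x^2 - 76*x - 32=28*r + 10*x^2 + x*(70*r - 86) - 36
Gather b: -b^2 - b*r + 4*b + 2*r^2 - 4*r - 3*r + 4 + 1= -b^2 + b*(4 - r) + 2*r^2 - 7*r + 5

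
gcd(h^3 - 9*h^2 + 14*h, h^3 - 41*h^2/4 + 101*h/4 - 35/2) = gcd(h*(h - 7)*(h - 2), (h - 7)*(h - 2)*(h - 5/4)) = h^2 - 9*h + 14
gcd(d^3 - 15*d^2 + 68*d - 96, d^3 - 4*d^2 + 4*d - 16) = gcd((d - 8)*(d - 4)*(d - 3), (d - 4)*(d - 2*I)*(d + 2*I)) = d - 4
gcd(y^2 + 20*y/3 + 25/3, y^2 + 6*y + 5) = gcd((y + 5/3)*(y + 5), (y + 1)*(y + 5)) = y + 5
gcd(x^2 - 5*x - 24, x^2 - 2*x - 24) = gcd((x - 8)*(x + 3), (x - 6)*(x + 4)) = 1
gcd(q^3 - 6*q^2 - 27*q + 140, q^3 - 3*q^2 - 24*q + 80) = q^2 + q - 20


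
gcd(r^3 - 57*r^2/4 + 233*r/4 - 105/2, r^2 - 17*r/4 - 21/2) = r - 6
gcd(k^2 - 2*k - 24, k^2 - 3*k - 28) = k + 4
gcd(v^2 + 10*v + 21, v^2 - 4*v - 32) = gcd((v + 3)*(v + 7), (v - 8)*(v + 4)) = 1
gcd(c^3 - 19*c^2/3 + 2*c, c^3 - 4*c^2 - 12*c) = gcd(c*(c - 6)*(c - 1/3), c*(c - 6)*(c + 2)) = c^2 - 6*c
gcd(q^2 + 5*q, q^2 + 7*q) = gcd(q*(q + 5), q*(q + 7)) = q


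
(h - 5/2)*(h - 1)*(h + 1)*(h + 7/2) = h^4 + h^3 - 39*h^2/4 - h + 35/4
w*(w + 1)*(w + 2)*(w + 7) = w^4 + 10*w^3 + 23*w^2 + 14*w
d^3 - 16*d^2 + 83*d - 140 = (d - 7)*(d - 5)*(d - 4)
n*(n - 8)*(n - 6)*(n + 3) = n^4 - 11*n^3 + 6*n^2 + 144*n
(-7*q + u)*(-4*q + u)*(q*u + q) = 28*q^3*u + 28*q^3 - 11*q^2*u^2 - 11*q^2*u + q*u^3 + q*u^2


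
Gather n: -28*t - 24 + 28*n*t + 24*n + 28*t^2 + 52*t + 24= n*(28*t + 24) + 28*t^2 + 24*t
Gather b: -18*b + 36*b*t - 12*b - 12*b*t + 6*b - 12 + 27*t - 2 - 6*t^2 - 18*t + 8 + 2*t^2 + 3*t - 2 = b*(24*t - 24) - 4*t^2 + 12*t - 8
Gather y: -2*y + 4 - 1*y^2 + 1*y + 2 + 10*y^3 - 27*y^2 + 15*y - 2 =10*y^3 - 28*y^2 + 14*y + 4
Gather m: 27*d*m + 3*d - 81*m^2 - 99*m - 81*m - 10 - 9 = 3*d - 81*m^2 + m*(27*d - 180) - 19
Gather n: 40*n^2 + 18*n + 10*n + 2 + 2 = 40*n^2 + 28*n + 4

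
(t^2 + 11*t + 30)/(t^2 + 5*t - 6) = (t + 5)/(t - 1)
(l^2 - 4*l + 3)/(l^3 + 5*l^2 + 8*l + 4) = (l^2 - 4*l + 3)/(l^3 + 5*l^2 + 8*l + 4)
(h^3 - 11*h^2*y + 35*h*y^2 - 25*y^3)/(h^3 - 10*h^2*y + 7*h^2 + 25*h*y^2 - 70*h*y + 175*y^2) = (h - y)/(h + 7)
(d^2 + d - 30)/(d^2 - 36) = (d - 5)/(d - 6)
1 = 1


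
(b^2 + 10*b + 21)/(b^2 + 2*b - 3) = (b + 7)/(b - 1)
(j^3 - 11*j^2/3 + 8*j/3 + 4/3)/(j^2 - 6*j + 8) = (3*j^2 - 5*j - 2)/(3*(j - 4))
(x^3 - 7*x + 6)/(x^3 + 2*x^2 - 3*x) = (x - 2)/x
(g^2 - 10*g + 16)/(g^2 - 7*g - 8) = (g - 2)/(g + 1)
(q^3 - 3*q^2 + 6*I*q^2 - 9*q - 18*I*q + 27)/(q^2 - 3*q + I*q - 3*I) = (q^2 + 6*I*q - 9)/(q + I)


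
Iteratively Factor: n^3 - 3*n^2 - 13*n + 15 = (n + 3)*(n^2 - 6*n + 5) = (n - 1)*(n + 3)*(n - 5)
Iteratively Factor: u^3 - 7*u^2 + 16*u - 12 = (u - 3)*(u^2 - 4*u + 4) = (u - 3)*(u - 2)*(u - 2)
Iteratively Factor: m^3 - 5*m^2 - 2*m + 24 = (m - 4)*(m^2 - m - 6) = (m - 4)*(m + 2)*(m - 3)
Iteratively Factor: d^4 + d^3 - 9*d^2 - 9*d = (d - 3)*(d^3 + 4*d^2 + 3*d) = (d - 3)*(d + 1)*(d^2 + 3*d) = (d - 3)*(d + 1)*(d + 3)*(d)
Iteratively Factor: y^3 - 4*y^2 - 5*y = (y)*(y^2 - 4*y - 5) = y*(y - 5)*(y + 1)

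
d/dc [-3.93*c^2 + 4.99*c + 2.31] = 4.99 - 7.86*c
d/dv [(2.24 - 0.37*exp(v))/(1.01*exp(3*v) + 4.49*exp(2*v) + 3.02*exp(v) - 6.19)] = (0.7474*exp(3*v) - 5.1259*exp(2*v) - 20.1152*exp(v) - 4.4745)*exp(v)/(1.0201*exp(6*v) + 9.0698*exp(5*v) + 26.2605*exp(4*v) + 14.6158*exp(3*v) - 46.4658*exp(2*v) - 37.3876*exp(v) + 38.3161)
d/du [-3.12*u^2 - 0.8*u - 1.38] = -6.24*u - 0.8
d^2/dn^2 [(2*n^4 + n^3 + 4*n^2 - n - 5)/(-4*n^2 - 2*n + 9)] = 2*(-32*n^6 - 48*n^5 + 192*n^4 + 296*n^3 - 1110*n^2 - 15*n - 106)/(64*n^6 + 96*n^5 - 384*n^4 - 424*n^3 + 864*n^2 + 486*n - 729)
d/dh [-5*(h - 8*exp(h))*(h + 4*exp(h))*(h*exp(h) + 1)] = -5*(h + 1)*(h - 8*exp(h))*(h + 4*exp(h))*exp(h) - 5*(h - 8*exp(h))*(h*exp(h) + 1)*(4*exp(h) + 1) + 5*(h + 4*exp(h))*(h*exp(h) + 1)*(8*exp(h) - 1)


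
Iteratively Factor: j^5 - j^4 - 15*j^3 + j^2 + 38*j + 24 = (j - 4)*(j^4 + 3*j^3 - 3*j^2 - 11*j - 6) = (j - 4)*(j + 3)*(j^3 - 3*j - 2) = (j - 4)*(j + 1)*(j + 3)*(j^2 - j - 2) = (j - 4)*(j + 1)^2*(j + 3)*(j - 2)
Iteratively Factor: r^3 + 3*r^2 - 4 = (r + 2)*(r^2 + r - 2) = (r + 2)^2*(r - 1)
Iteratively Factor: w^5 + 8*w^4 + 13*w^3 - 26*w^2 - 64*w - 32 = (w + 1)*(w^4 + 7*w^3 + 6*w^2 - 32*w - 32) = (w - 2)*(w + 1)*(w^3 + 9*w^2 + 24*w + 16) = (w - 2)*(w + 1)*(w + 4)*(w^2 + 5*w + 4) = (w - 2)*(w + 1)^2*(w + 4)*(w + 4)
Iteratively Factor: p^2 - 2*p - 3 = (p + 1)*(p - 3)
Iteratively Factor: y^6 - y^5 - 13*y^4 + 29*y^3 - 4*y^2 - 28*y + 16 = (y - 1)*(y^5 - 13*y^3 + 16*y^2 + 12*y - 16) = (y - 2)*(y - 1)*(y^4 + 2*y^3 - 9*y^2 - 2*y + 8) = (y - 2)*(y - 1)^2*(y^3 + 3*y^2 - 6*y - 8) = (y - 2)*(y - 1)^2*(y + 1)*(y^2 + 2*y - 8) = (y - 2)^2*(y - 1)^2*(y + 1)*(y + 4)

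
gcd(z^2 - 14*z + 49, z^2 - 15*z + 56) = z - 7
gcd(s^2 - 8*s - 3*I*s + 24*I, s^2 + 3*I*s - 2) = 1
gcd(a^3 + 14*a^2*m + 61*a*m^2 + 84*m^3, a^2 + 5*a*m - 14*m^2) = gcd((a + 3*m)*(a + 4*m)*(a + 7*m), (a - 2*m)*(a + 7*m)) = a + 7*m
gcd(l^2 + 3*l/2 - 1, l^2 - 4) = l + 2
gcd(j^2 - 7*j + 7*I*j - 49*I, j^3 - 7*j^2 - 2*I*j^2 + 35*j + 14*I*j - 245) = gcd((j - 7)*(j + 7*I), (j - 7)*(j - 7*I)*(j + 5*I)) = j - 7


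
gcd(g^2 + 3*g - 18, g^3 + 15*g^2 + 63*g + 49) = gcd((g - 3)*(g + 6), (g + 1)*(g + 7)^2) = 1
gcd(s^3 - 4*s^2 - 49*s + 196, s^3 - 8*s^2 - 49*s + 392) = s^2 - 49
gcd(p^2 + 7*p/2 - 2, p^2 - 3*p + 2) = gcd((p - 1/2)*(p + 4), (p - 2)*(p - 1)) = 1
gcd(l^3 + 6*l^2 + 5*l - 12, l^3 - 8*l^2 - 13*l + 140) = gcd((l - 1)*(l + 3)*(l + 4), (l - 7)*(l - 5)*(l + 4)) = l + 4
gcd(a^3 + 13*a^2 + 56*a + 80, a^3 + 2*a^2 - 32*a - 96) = a^2 + 8*a + 16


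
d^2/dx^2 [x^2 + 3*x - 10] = 2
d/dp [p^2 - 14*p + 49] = 2*p - 14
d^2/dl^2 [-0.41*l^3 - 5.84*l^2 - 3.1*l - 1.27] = -2.46*l - 11.68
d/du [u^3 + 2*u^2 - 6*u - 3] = 3*u^2 + 4*u - 6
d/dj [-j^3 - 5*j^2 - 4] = j*(-3*j - 10)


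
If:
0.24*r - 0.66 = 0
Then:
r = 2.75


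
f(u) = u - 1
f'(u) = 1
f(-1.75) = -2.75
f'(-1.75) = 1.00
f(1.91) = 0.91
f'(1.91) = 1.00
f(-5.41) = -6.41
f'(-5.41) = 1.00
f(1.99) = 0.99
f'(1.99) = 1.00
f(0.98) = -0.02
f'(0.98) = 1.00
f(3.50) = 2.50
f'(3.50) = 1.00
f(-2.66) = -3.66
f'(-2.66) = 1.00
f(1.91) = 0.91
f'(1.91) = 1.00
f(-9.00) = -10.00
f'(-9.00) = 1.00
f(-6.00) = -7.00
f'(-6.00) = 1.00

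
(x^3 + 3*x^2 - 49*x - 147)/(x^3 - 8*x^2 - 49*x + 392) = (x + 3)/(x - 8)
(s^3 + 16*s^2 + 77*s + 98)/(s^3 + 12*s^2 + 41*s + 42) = (s + 7)/(s + 3)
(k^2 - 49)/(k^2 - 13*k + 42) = (k + 7)/(k - 6)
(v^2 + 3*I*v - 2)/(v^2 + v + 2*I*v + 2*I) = (v + I)/(v + 1)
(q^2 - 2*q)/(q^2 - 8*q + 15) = q*(q - 2)/(q^2 - 8*q + 15)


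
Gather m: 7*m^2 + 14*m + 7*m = 7*m^2 + 21*m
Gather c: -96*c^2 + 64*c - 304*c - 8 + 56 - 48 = -96*c^2 - 240*c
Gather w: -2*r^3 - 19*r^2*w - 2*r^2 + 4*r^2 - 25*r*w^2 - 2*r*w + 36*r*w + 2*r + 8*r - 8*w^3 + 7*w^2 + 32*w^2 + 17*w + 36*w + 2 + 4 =-2*r^3 + 2*r^2 + 10*r - 8*w^3 + w^2*(39 - 25*r) + w*(-19*r^2 + 34*r + 53) + 6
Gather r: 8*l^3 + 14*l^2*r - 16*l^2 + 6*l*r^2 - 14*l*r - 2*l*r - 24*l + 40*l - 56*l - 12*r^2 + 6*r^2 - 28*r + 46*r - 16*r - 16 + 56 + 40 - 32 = 8*l^3 - 16*l^2 - 40*l + r^2*(6*l - 6) + r*(14*l^2 - 16*l + 2) + 48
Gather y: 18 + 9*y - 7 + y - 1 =10*y + 10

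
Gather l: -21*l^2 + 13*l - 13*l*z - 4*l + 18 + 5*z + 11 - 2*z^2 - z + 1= -21*l^2 + l*(9 - 13*z) - 2*z^2 + 4*z + 30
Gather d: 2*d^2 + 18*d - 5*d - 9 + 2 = 2*d^2 + 13*d - 7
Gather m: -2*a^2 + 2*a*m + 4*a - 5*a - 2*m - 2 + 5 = -2*a^2 - a + m*(2*a - 2) + 3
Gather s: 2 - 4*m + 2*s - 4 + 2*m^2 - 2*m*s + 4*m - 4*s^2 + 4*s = 2*m^2 - 4*s^2 + s*(6 - 2*m) - 2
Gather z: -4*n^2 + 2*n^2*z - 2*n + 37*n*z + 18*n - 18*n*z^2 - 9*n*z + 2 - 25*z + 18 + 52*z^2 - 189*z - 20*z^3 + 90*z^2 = -4*n^2 + 16*n - 20*z^3 + z^2*(142 - 18*n) + z*(2*n^2 + 28*n - 214) + 20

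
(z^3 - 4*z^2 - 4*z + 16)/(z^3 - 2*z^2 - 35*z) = (-z^3 + 4*z^2 + 4*z - 16)/(z*(-z^2 + 2*z + 35))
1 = 1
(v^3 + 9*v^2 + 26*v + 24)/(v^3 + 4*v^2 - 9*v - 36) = (v + 2)/(v - 3)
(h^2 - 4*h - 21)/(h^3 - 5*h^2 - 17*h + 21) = 1/(h - 1)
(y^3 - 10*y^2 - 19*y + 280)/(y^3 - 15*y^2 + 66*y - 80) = (y^2 - 2*y - 35)/(y^2 - 7*y + 10)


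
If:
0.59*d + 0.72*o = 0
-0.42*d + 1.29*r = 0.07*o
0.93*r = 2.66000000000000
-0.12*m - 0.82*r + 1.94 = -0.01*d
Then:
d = 10.17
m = -2.53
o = -8.34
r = 2.86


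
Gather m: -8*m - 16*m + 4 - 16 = -24*m - 12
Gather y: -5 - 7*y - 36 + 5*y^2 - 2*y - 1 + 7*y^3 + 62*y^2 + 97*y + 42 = 7*y^3 + 67*y^2 + 88*y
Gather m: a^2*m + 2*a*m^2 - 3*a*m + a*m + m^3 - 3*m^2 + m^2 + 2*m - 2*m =m^3 + m^2*(2*a - 2) + m*(a^2 - 2*a)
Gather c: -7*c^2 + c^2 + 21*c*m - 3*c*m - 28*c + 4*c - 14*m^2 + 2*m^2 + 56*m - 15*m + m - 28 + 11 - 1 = -6*c^2 + c*(18*m - 24) - 12*m^2 + 42*m - 18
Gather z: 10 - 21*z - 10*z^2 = -10*z^2 - 21*z + 10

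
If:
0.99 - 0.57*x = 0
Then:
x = 1.74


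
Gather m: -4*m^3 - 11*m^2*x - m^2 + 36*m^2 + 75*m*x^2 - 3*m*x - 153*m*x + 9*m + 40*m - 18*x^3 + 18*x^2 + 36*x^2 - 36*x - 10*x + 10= -4*m^3 + m^2*(35 - 11*x) + m*(75*x^2 - 156*x + 49) - 18*x^3 + 54*x^2 - 46*x + 10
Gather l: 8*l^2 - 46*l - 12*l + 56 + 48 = 8*l^2 - 58*l + 104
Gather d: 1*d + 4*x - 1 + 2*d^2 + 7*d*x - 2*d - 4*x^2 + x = 2*d^2 + d*(7*x - 1) - 4*x^2 + 5*x - 1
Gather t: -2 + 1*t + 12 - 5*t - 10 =-4*t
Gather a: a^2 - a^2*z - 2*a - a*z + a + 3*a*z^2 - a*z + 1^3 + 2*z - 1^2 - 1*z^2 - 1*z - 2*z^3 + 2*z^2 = a^2*(1 - z) + a*(3*z^2 - 2*z - 1) - 2*z^3 + z^2 + z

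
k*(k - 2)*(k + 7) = k^3 + 5*k^2 - 14*k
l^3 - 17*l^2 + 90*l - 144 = (l - 8)*(l - 6)*(l - 3)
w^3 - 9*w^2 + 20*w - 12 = (w - 6)*(w - 2)*(w - 1)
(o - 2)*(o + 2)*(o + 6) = o^3 + 6*o^2 - 4*o - 24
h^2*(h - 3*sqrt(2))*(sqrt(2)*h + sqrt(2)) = sqrt(2)*h^4 - 6*h^3 + sqrt(2)*h^3 - 6*h^2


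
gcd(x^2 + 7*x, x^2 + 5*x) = x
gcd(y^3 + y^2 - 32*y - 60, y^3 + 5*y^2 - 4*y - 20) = y^2 + 7*y + 10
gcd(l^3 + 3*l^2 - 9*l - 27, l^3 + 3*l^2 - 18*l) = l - 3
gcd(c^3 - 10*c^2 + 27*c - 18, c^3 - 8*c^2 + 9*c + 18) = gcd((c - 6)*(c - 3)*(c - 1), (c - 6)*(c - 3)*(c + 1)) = c^2 - 9*c + 18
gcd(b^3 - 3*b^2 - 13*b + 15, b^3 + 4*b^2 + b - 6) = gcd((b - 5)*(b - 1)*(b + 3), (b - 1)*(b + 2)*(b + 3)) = b^2 + 2*b - 3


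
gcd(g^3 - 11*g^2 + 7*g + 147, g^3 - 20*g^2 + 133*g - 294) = g^2 - 14*g + 49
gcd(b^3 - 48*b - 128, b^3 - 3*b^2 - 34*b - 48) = b - 8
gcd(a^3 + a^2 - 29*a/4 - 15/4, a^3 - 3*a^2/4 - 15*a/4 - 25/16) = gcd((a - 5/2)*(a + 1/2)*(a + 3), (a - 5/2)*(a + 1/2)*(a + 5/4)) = a^2 - 2*a - 5/4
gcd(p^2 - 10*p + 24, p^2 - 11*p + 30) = p - 6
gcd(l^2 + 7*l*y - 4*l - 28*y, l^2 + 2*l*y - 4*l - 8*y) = l - 4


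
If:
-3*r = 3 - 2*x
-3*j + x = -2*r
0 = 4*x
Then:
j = -2/3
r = -1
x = 0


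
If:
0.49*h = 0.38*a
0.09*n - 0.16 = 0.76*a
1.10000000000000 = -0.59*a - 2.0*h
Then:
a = -0.51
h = -0.40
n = -2.56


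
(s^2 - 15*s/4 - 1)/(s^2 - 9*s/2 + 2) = (4*s + 1)/(2*(2*s - 1))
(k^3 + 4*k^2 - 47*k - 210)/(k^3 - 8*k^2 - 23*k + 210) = (k + 6)/(k - 6)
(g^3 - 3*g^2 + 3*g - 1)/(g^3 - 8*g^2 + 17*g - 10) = (g^2 - 2*g + 1)/(g^2 - 7*g + 10)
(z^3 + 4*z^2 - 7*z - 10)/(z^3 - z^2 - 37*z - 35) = (z - 2)/(z - 7)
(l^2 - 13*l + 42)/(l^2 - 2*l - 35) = (l - 6)/(l + 5)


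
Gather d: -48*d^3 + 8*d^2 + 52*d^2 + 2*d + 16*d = -48*d^3 + 60*d^2 + 18*d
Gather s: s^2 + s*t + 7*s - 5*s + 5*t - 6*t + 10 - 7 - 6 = s^2 + s*(t + 2) - t - 3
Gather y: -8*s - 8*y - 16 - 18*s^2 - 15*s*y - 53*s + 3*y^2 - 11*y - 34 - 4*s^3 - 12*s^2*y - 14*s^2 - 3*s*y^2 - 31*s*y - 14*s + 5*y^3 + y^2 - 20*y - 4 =-4*s^3 - 32*s^2 - 75*s + 5*y^3 + y^2*(4 - 3*s) + y*(-12*s^2 - 46*s - 39) - 54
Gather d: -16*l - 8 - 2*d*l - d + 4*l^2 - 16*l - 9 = d*(-2*l - 1) + 4*l^2 - 32*l - 17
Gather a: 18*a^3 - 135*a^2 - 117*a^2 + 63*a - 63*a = 18*a^3 - 252*a^2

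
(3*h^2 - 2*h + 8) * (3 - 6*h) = -18*h^3 + 21*h^2 - 54*h + 24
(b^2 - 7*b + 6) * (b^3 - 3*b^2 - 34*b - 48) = b^5 - 10*b^4 - 7*b^3 + 172*b^2 + 132*b - 288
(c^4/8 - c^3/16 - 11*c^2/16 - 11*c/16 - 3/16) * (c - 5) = c^5/8 - 11*c^4/16 - 3*c^3/8 + 11*c^2/4 + 13*c/4 + 15/16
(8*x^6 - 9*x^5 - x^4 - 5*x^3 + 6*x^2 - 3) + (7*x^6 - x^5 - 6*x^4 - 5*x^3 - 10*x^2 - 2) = 15*x^6 - 10*x^5 - 7*x^4 - 10*x^3 - 4*x^2 - 5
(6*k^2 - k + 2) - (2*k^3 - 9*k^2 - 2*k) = -2*k^3 + 15*k^2 + k + 2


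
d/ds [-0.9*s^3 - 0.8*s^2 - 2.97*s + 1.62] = -2.7*s^2 - 1.6*s - 2.97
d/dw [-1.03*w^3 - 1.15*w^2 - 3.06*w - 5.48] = -3.09*w^2 - 2.3*w - 3.06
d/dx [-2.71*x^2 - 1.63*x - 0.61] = -5.42*x - 1.63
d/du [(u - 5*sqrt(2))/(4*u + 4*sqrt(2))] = 3*sqrt(2)/(2*(u + sqrt(2))^2)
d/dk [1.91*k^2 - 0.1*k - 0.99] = 3.82*k - 0.1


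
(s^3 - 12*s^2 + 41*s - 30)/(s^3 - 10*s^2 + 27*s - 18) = (s - 5)/(s - 3)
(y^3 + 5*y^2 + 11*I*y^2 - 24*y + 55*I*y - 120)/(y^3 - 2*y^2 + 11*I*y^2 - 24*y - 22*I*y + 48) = (y + 5)/(y - 2)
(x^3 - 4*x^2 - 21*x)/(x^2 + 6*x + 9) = x*(x - 7)/(x + 3)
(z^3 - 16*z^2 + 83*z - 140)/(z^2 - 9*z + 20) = z - 7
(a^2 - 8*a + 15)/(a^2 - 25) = (a - 3)/(a + 5)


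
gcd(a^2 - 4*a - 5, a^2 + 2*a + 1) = a + 1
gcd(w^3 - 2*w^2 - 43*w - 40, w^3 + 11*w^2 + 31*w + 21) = w + 1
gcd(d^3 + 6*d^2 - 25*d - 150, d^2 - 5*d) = d - 5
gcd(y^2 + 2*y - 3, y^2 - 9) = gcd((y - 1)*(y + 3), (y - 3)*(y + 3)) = y + 3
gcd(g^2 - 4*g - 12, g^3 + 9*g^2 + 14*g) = g + 2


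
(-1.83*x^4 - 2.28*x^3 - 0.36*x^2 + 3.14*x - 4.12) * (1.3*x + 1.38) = -2.379*x^5 - 5.4894*x^4 - 3.6144*x^3 + 3.5852*x^2 - 1.0228*x - 5.6856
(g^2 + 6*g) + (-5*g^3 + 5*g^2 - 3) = -5*g^3 + 6*g^2 + 6*g - 3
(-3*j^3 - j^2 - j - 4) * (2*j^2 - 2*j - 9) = -6*j^5 + 4*j^4 + 27*j^3 + 3*j^2 + 17*j + 36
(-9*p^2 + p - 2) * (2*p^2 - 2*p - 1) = -18*p^4 + 20*p^3 + 3*p^2 + 3*p + 2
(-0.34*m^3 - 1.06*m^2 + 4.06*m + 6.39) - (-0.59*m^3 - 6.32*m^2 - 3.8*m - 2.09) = 0.25*m^3 + 5.26*m^2 + 7.86*m + 8.48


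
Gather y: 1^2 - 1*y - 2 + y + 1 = 0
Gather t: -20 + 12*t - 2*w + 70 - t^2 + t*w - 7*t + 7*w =-t^2 + t*(w + 5) + 5*w + 50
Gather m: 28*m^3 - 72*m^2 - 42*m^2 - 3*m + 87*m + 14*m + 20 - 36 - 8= 28*m^3 - 114*m^2 + 98*m - 24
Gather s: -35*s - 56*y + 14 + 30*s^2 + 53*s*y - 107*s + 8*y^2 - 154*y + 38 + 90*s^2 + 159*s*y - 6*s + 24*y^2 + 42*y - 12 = 120*s^2 + s*(212*y - 148) + 32*y^2 - 168*y + 40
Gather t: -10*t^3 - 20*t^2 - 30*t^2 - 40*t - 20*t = -10*t^3 - 50*t^2 - 60*t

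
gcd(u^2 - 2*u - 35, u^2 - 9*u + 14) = u - 7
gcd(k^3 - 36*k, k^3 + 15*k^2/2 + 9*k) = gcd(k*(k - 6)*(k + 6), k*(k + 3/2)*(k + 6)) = k^2 + 6*k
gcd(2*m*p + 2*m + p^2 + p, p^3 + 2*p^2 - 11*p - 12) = p + 1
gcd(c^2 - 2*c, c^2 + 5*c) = c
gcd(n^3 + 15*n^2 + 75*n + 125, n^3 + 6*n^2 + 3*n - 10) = n + 5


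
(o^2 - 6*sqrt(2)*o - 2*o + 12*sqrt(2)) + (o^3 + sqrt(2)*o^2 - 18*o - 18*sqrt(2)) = o^3 + o^2 + sqrt(2)*o^2 - 20*o - 6*sqrt(2)*o - 6*sqrt(2)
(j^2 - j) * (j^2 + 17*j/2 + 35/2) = j^4 + 15*j^3/2 + 9*j^2 - 35*j/2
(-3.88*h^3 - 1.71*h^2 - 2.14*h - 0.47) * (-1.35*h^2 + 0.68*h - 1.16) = 5.238*h^5 - 0.3299*h^4 + 6.227*h^3 + 1.1629*h^2 + 2.1628*h + 0.5452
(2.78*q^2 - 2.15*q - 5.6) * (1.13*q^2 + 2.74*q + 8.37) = 3.1414*q^4 + 5.1877*q^3 + 11.0496*q^2 - 33.3395*q - 46.872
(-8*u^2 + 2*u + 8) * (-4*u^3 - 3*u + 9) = 32*u^5 - 8*u^4 - 8*u^3 - 78*u^2 - 6*u + 72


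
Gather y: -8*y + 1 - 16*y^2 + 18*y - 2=-16*y^2 + 10*y - 1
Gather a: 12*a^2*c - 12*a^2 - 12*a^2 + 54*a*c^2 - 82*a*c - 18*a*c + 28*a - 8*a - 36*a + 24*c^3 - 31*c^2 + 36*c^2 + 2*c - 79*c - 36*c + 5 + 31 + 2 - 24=a^2*(12*c - 24) + a*(54*c^2 - 100*c - 16) + 24*c^3 + 5*c^2 - 113*c + 14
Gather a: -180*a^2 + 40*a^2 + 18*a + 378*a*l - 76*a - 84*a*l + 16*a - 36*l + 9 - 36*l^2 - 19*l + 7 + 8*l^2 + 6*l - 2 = -140*a^2 + a*(294*l - 42) - 28*l^2 - 49*l + 14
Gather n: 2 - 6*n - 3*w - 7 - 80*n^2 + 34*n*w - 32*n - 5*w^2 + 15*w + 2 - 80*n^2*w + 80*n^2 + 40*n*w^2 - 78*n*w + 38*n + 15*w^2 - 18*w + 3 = -80*n^2*w + n*(40*w^2 - 44*w) + 10*w^2 - 6*w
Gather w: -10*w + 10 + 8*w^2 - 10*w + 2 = 8*w^2 - 20*w + 12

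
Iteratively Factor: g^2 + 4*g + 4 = (g + 2)*(g + 2)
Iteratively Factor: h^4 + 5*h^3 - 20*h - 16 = (h + 4)*(h^3 + h^2 - 4*h - 4) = (h + 1)*(h + 4)*(h^2 - 4) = (h - 2)*(h + 1)*(h + 4)*(h + 2)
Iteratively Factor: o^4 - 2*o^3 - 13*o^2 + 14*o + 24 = (o + 3)*(o^3 - 5*o^2 + 2*o + 8) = (o - 4)*(o + 3)*(o^2 - o - 2) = (o - 4)*(o - 2)*(o + 3)*(o + 1)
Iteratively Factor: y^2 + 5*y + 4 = (y + 4)*(y + 1)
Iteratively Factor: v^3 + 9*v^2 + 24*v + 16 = (v + 1)*(v^2 + 8*v + 16) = (v + 1)*(v + 4)*(v + 4)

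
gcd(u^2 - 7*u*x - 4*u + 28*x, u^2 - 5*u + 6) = 1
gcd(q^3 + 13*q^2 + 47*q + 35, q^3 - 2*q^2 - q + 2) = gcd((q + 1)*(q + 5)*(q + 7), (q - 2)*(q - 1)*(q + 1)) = q + 1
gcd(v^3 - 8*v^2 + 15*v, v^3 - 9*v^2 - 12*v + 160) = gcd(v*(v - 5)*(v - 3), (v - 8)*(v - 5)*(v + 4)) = v - 5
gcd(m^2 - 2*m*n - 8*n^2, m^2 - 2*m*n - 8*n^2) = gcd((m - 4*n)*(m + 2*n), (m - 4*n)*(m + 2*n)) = m^2 - 2*m*n - 8*n^2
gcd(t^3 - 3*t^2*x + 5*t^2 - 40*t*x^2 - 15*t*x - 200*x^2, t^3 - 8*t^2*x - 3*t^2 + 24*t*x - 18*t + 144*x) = -t + 8*x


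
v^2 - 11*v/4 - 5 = (v - 4)*(v + 5/4)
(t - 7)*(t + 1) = t^2 - 6*t - 7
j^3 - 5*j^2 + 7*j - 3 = (j - 3)*(j - 1)^2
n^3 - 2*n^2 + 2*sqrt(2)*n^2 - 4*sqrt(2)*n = n*(n - 2)*(n + 2*sqrt(2))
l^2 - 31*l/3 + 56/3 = (l - 8)*(l - 7/3)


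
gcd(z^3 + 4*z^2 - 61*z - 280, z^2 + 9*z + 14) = z + 7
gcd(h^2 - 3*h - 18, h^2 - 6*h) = h - 6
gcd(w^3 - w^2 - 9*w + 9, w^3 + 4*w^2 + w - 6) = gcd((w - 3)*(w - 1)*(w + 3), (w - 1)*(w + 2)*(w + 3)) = w^2 + 2*w - 3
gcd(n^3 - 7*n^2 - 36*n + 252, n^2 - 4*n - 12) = n - 6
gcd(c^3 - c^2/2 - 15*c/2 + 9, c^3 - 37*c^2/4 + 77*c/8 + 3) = c - 3/2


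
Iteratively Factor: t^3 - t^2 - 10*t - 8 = (t + 2)*(t^2 - 3*t - 4) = (t - 4)*(t + 2)*(t + 1)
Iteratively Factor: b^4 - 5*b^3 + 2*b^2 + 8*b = (b - 2)*(b^3 - 3*b^2 - 4*b) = (b - 2)*(b + 1)*(b^2 - 4*b) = (b - 4)*(b - 2)*(b + 1)*(b)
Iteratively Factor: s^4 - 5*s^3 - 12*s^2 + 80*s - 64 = (s - 4)*(s^3 - s^2 - 16*s + 16) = (s - 4)^2*(s^2 + 3*s - 4) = (s - 4)^2*(s + 4)*(s - 1)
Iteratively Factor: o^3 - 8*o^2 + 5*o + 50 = (o + 2)*(o^2 - 10*o + 25) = (o - 5)*(o + 2)*(o - 5)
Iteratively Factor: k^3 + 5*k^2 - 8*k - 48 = (k - 3)*(k^2 + 8*k + 16) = (k - 3)*(k + 4)*(k + 4)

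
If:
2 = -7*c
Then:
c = -2/7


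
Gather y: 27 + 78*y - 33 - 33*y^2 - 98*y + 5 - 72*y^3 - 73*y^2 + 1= -72*y^3 - 106*y^2 - 20*y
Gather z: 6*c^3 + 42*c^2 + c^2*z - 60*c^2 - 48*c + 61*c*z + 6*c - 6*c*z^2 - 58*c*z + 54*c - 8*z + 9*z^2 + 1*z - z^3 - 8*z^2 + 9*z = 6*c^3 - 18*c^2 + 12*c - z^3 + z^2*(1 - 6*c) + z*(c^2 + 3*c + 2)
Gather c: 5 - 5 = 0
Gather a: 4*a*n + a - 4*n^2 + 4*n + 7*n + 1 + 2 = a*(4*n + 1) - 4*n^2 + 11*n + 3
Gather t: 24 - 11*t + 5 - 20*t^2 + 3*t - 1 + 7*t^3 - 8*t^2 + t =7*t^3 - 28*t^2 - 7*t + 28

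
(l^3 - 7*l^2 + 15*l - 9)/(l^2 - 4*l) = (l^3 - 7*l^2 + 15*l - 9)/(l*(l - 4))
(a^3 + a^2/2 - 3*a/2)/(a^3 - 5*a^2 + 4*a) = (a + 3/2)/(a - 4)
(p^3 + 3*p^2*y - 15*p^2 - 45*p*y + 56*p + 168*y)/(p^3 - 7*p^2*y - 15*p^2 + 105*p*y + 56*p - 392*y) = (-p - 3*y)/(-p + 7*y)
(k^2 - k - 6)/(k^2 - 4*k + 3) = (k + 2)/(k - 1)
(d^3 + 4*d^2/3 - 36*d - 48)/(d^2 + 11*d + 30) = (d^2 - 14*d/3 - 8)/(d + 5)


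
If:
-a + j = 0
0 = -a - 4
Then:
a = -4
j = -4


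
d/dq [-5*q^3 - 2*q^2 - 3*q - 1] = -15*q^2 - 4*q - 3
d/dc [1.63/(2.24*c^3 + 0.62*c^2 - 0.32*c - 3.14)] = (-10.9536*c^2 - 2.0212*c + 0.5216)/(2.24*c^3 + 0.62*c^2 - 0.32*c - 3.14)^2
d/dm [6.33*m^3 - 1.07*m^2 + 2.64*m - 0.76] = 18.99*m^2 - 2.14*m + 2.64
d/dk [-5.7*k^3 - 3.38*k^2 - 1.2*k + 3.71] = -17.1*k^2 - 6.76*k - 1.2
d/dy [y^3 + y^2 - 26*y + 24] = 3*y^2 + 2*y - 26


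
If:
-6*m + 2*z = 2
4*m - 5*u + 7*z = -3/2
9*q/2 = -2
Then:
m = z/3 - 1/3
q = -4/9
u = 5*z/3 + 1/30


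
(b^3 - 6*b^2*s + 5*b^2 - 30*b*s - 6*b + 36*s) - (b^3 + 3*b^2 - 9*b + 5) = -6*b^2*s + 2*b^2 - 30*b*s + 3*b + 36*s - 5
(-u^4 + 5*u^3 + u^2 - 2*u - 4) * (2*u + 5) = -2*u^5 + 5*u^4 + 27*u^3 + u^2 - 18*u - 20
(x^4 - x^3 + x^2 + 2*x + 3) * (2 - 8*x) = -8*x^5 + 10*x^4 - 10*x^3 - 14*x^2 - 20*x + 6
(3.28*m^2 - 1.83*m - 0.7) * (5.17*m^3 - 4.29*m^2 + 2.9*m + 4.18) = 16.9576*m^5 - 23.5323*m^4 + 13.7437*m^3 + 11.4064*m^2 - 9.6794*m - 2.926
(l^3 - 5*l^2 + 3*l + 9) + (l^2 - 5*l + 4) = l^3 - 4*l^2 - 2*l + 13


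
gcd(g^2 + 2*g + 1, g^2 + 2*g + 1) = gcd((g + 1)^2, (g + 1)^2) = g^2 + 2*g + 1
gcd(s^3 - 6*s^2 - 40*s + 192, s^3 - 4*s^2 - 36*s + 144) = s^2 + 2*s - 24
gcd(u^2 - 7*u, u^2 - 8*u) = u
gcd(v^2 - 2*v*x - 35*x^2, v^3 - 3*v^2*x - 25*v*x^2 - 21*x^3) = -v + 7*x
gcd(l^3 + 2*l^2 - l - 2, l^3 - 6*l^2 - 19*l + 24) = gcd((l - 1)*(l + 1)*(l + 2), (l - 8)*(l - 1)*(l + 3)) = l - 1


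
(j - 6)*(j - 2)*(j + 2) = j^3 - 6*j^2 - 4*j + 24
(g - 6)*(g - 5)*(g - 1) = g^3 - 12*g^2 + 41*g - 30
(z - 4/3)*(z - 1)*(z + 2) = z^3 - z^2/3 - 10*z/3 + 8/3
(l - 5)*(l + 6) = l^2 + l - 30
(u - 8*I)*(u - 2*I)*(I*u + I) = I*u^3 + 10*u^2 + I*u^2 + 10*u - 16*I*u - 16*I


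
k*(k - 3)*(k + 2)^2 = k^4 + k^3 - 8*k^2 - 12*k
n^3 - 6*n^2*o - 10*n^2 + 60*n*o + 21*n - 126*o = (n - 7)*(n - 3)*(n - 6*o)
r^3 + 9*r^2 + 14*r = r*(r + 2)*(r + 7)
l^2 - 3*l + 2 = (l - 2)*(l - 1)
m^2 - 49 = (m - 7)*(m + 7)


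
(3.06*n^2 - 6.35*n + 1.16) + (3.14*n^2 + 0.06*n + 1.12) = 6.2*n^2 - 6.29*n + 2.28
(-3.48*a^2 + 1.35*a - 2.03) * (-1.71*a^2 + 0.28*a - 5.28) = 5.9508*a^4 - 3.2829*a^3 + 22.2237*a^2 - 7.6964*a + 10.7184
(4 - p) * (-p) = p^2 - 4*p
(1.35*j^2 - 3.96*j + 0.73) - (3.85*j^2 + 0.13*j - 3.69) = -2.5*j^2 - 4.09*j + 4.42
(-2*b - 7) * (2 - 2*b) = 4*b^2 + 10*b - 14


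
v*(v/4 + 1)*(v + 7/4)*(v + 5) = v^4/4 + 43*v^3/16 + 143*v^2/16 + 35*v/4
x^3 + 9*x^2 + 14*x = x*(x + 2)*(x + 7)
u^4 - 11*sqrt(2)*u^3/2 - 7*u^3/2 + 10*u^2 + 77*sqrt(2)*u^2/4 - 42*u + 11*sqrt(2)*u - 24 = (u - 4)*(u + 1/2)*(u - 4*sqrt(2))*(u - 3*sqrt(2)/2)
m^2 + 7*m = m*(m + 7)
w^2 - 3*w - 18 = (w - 6)*(w + 3)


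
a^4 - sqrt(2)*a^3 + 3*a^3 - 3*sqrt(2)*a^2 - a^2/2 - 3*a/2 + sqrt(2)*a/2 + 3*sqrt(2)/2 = (a + 3)*(a - sqrt(2))*(a - sqrt(2)/2)*(a + sqrt(2)/2)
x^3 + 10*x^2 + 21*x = x*(x + 3)*(x + 7)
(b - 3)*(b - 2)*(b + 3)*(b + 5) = b^4 + 3*b^3 - 19*b^2 - 27*b + 90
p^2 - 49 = (p - 7)*(p + 7)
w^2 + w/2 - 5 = (w - 2)*(w + 5/2)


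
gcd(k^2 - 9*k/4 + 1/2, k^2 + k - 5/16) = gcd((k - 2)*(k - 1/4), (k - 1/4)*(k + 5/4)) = k - 1/4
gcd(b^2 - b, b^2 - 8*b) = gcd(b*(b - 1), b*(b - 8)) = b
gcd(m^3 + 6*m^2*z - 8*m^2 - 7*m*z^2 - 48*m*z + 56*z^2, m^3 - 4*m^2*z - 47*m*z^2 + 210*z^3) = m + 7*z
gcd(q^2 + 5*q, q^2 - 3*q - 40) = q + 5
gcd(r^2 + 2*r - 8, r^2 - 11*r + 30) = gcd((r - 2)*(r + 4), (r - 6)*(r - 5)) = 1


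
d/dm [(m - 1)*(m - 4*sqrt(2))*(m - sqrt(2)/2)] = 3*m^2 - 9*sqrt(2)*m - 2*m + 4 + 9*sqrt(2)/2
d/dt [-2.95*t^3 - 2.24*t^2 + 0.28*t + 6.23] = -8.85*t^2 - 4.48*t + 0.28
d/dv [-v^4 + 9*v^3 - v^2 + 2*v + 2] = -4*v^3 + 27*v^2 - 2*v + 2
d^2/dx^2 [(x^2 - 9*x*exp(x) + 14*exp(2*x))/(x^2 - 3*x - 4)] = (-2*(2*x - 3)^2*(x^2 - 9*x*exp(x) + 14*exp(2*x)) + (-x^2 + 3*x + 4)^2*(9*x*exp(x) - 56*exp(2*x) + 18*exp(x) - 2) + 2*(-x^2 + 3*x + 4)*(-x^2 + 9*x*exp(x) + (2*x - 3)*(9*x*exp(x) - 2*x - 28*exp(2*x) + 9*exp(x)) - 14*exp(2*x)))/(-x^2 + 3*x + 4)^3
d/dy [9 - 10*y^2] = -20*y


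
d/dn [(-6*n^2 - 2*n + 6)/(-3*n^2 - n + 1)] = 4*(6*n + 1)/(3*n^2 + n - 1)^2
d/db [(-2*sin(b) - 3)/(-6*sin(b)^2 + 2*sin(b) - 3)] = 12*(-3*sin(b) + cos(b)^2)*cos(b)/(6*sin(b)^2 - 2*sin(b) + 3)^2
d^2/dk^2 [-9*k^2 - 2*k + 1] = -18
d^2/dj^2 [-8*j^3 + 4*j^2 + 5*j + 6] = 8 - 48*j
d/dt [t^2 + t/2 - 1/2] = 2*t + 1/2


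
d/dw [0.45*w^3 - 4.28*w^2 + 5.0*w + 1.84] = 1.35*w^2 - 8.56*w + 5.0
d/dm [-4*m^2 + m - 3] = 1 - 8*m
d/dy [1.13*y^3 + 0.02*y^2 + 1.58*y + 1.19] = 3.39*y^2 + 0.04*y + 1.58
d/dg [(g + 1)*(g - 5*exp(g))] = g - (g + 1)*(5*exp(g) - 1) - 5*exp(g)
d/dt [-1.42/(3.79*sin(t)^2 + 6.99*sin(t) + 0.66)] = (10.7636*sin(t) + 9.9258)*cos(t)/(3.79*sin(t)^2 + 6.99*sin(t) + 0.66)^2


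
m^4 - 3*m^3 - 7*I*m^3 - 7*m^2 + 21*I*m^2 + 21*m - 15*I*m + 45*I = (m - 3)*(m - 5*I)*(m - 3*I)*(m + I)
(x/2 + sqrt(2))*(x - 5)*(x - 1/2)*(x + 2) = x^4/2 - 7*x^3/4 + sqrt(2)*x^3 - 7*sqrt(2)*x^2/2 - 17*x^2/4 - 17*sqrt(2)*x/2 + 5*x/2 + 5*sqrt(2)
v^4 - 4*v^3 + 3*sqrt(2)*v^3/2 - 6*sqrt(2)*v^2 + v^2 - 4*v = v*(v - 4)*(v + sqrt(2)/2)*(v + sqrt(2))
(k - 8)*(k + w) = k^2 + k*w - 8*k - 8*w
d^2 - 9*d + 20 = (d - 5)*(d - 4)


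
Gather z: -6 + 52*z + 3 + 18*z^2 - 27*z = 18*z^2 + 25*z - 3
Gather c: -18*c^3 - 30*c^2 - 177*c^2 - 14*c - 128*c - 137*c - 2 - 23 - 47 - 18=-18*c^3 - 207*c^2 - 279*c - 90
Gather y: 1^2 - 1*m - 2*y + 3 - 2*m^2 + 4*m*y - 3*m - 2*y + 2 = -2*m^2 - 4*m + y*(4*m - 4) + 6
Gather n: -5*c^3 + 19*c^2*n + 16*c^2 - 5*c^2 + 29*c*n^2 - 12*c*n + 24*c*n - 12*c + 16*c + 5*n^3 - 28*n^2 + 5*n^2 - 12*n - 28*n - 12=-5*c^3 + 11*c^2 + 4*c + 5*n^3 + n^2*(29*c - 23) + n*(19*c^2 + 12*c - 40) - 12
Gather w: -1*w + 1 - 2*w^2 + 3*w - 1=-2*w^2 + 2*w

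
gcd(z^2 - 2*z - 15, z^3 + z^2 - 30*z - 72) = z + 3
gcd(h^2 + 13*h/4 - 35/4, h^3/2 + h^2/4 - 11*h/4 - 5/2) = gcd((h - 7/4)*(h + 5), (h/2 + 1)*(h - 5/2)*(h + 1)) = 1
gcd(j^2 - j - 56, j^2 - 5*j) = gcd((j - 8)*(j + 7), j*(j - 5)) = 1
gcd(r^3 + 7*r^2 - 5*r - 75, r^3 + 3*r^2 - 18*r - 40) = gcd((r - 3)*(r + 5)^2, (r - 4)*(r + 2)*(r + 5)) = r + 5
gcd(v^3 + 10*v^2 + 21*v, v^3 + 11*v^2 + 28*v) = v^2 + 7*v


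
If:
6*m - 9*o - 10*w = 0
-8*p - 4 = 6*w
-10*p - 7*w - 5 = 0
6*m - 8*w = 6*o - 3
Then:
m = -3/2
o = -1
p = -1/2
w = 0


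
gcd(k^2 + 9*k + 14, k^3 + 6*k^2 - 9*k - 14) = k + 7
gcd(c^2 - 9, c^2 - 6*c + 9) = c - 3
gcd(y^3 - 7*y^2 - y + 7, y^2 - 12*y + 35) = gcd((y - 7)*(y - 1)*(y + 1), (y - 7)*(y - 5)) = y - 7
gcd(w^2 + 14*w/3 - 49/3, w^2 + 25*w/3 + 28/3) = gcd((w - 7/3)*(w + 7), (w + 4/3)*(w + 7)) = w + 7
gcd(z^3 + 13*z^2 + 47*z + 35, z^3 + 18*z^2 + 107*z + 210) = z^2 + 12*z + 35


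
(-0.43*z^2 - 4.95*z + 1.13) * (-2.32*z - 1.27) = 0.9976*z^3 + 12.0301*z^2 + 3.6649*z - 1.4351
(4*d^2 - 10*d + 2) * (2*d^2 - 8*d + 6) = 8*d^4 - 52*d^3 + 108*d^2 - 76*d + 12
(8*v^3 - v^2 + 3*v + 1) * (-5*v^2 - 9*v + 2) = -40*v^5 - 67*v^4 + 10*v^3 - 34*v^2 - 3*v + 2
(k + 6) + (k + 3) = 2*k + 9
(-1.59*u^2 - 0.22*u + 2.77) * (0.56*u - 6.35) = -0.8904*u^3 + 9.9733*u^2 + 2.9482*u - 17.5895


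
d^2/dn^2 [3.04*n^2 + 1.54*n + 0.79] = 6.08000000000000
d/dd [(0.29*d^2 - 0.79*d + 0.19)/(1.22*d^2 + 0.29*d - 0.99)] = (1.0479*d^2 - 1.0378*d + 0.727)/(1.4884*d^4 + 0.7076*d^3 - 2.3315*d^2 - 0.5742*d + 0.9801)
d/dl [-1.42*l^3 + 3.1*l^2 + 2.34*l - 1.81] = -4.26*l^2 + 6.2*l + 2.34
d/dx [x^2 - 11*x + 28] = 2*x - 11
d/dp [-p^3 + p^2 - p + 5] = -3*p^2 + 2*p - 1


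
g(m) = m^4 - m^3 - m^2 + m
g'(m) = 4*m^3 - 3*m^2 - 2*m + 1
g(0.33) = 0.20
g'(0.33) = 0.16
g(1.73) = 2.52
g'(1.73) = 9.27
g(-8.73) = 6388.80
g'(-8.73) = -2871.53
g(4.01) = 182.02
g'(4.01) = 202.66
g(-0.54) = -0.59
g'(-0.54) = 0.58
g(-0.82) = -0.49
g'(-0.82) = -1.58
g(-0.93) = -0.24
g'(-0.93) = -2.95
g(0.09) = 0.08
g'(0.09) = 0.80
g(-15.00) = 53760.00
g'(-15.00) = -14144.00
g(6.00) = 1050.00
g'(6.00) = 745.00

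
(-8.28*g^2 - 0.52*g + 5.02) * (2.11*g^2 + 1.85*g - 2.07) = -17.4708*g^4 - 16.4152*g^3 + 26.7698*g^2 + 10.3634*g - 10.3914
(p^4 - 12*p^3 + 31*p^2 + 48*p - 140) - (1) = p^4 - 12*p^3 + 31*p^2 + 48*p - 141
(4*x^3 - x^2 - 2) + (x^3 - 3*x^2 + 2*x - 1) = 5*x^3 - 4*x^2 + 2*x - 3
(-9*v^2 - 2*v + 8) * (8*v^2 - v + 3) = -72*v^4 - 7*v^3 + 39*v^2 - 14*v + 24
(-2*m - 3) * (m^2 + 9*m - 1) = -2*m^3 - 21*m^2 - 25*m + 3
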